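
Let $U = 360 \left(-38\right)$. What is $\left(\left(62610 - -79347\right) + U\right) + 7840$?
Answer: $136117$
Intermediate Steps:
$U = -13680$
$\left(\left(62610 - -79347\right) + U\right) + 7840 = \left(\left(62610 - -79347\right) - 13680\right) + 7840 = \left(\left(62610 + 79347\right) - 13680\right) + 7840 = \left(141957 - 13680\right) + 7840 = 128277 + 7840 = 136117$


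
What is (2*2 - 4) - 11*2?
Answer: -22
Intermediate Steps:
(2*2 - 4) - 11*2 = (4 - 4) - 22 = 0 - 22 = -22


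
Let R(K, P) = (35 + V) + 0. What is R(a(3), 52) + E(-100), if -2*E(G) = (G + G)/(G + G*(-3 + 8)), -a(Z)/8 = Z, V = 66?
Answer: 605/6 ≈ 100.83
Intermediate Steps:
a(Z) = -8*Z
R(K, P) = 101 (R(K, P) = (35 + 66) + 0 = 101 + 0 = 101)
E(G) = -⅙ (E(G) = -(G + G)/(2*(G + G*(-3 + 8))) = -2*G/(2*(G + G*5)) = -2*G/(2*(G + 5*G)) = -2*G/(2*(6*G)) = -2*G*1/(6*G)/2 = -½*⅓ = -⅙)
R(a(3), 52) + E(-100) = 101 - ⅙ = 605/6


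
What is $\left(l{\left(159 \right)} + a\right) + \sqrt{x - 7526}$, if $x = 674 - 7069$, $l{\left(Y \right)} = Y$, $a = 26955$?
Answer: $27114 + i \sqrt{13921} \approx 27114.0 + 117.99 i$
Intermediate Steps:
$x = -6395$
$\left(l{\left(159 \right)} + a\right) + \sqrt{x - 7526} = \left(159 + 26955\right) + \sqrt{-6395 - 7526} = 27114 + \sqrt{-13921} = 27114 + i \sqrt{13921}$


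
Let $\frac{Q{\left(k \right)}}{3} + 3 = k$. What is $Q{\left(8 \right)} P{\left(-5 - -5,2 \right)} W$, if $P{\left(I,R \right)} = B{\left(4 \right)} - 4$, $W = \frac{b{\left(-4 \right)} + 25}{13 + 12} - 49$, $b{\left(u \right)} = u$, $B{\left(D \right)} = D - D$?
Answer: $\frac{14448}{5} \approx 2889.6$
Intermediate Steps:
$B{\left(D \right)} = 0$
$Q{\left(k \right)} = -9 + 3 k$
$W = - \frac{1204}{25}$ ($W = \frac{-4 + 25}{13 + 12} - 49 = \frac{21}{25} - 49 = - \frac{1204}{25} \approx -48.16$)
$P{\left(I,R \right)} = -4$ ($P{\left(I,R \right)} = 0 - 4 = -4$)
$Q{\left(8 \right)} P{\left(-5 - -5,2 \right)} W = \left(-9 + 3 \cdot 8\right) \left(-4\right) \left(- \frac{1204}{25}\right) = \left(-9 + 24\right) \left(-4\right) \left(- \frac{1204}{25}\right) = 15 \left(-4\right) \left(- \frac{1204}{25}\right) = \left(-60\right) \left(- \frac{1204}{25}\right) = \frac{14448}{5}$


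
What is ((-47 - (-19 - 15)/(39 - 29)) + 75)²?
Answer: 24649/25 ≈ 985.96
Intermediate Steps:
((-47 - (-19 - 15)/(39 - 29)) + 75)² = ((-47 - (-34)/10) + 75)² = ((-47 - 1*(-17/5)) + 75)² = ((-47 + 17/5) + 75)² = (-218/5 + 75)² = (157/5)² = 24649/25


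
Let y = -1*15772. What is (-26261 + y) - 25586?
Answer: -67619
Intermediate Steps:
y = -15772
(-26261 + y) - 25586 = (-26261 - 15772) - 25586 = -42033 - 25586 = -67619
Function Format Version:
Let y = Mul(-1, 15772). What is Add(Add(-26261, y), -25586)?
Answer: -67619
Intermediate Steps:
y = -15772
Add(Add(-26261, y), -25586) = Add(Add(-26261, -15772), -25586) = Add(-42033, -25586) = -67619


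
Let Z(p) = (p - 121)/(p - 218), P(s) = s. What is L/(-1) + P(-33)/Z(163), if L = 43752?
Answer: -611923/14 ≈ -43709.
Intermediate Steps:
Z(p) = (-121 + p)/(-218 + p)
L/(-1) + P(-33)/Z(163) = 43752/(-1) - 33*(-218 + 163)/(-121 + 163) = 43752*(-1) - 33/(42/(-55)) = -43752 - 33/((-1/55*42)) = -43752 - 33/(-42/55) = -43752 - 33*(-55/42) = -43752 + 605/14 = -611923/14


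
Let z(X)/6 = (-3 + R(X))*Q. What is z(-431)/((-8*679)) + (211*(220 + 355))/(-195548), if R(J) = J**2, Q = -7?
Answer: 27231685513/18968156 ≈ 1435.7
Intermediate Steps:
z(X) = 126 - 42*X**2 (z(X) = 6*((-3 + X**2)*(-7)) = 6*(21 - 7*X**2) = 126 - 42*X**2)
z(-431)/((-8*679)) + (211*(220 + 355))/(-195548) = (126 - 42*(-431)**2)/((-8*679)) + (211*(220 + 355))/(-195548) = (126 - 42*185761)/(-5432) + (211*575)*(-1/195548) = (126 - 7801962)*(-1/5432) + 121325*(-1/195548) = -7801836*(-1/5432) - 121325/195548 = 278637/194 - 121325/195548 = 27231685513/18968156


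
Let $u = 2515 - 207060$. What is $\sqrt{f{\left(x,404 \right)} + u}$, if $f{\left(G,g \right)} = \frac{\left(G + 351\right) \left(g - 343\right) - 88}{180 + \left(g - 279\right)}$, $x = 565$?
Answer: $\frac{i \sqrt{19010783285}}{305} \approx 452.06 i$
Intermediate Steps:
$u = -204545$
$f{\left(G,g \right)} = \frac{-88 + \left(-343 + g\right) \left(351 + G\right)}{-99 + g}$ ($f{\left(G,g \right)} = \frac{\left(351 + G\right) \left(-343 + g\right) - 88}{180 + \left(-279 + g\right)} = \frac{\left(-343 + g\right) \left(351 + G\right) - 88}{-99 + g} = \frac{-88 + \left(-343 + g\right) \left(351 + G\right)}{-99 + g}$)
$\sqrt{f{\left(x,404 \right)} + u} = \sqrt{\frac{-120481 - 193795 + 351 \cdot 404 + 565 \cdot 404}{-99 + 404} - 204545} = \sqrt{\frac{-120481 - 193795 + 141804 + 228260}{305} - 204545} = \sqrt{\frac{1}{305} \cdot 55788 - 204545} = \sqrt{\frac{55788}{305} - 204545} = \sqrt{- \frac{62330437}{305}} = \frac{i \sqrt{19010783285}}{305}$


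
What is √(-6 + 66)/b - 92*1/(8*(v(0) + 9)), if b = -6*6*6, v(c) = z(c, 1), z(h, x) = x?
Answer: -23/20 - √15/108 ≈ -1.1859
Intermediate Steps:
v(c) = 1
b = -216 (b = -36*6 = -216)
√(-6 + 66)/b - 92*1/(8*(v(0) + 9)) = √(-6 + 66)/(-216) - 92*1/(8*(1 + 9)) = √60*(-1/216) - 92/(8*10) = (2*√15)*(-1/216) - 92/80 = -√15/108 - 92*1/80 = -√15/108 - 23/20 = -23/20 - √15/108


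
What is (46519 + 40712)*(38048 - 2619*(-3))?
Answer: 4004339055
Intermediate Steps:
(46519 + 40712)*(38048 - 2619*(-3)) = 87231*(38048 + 7857) = 87231*45905 = 4004339055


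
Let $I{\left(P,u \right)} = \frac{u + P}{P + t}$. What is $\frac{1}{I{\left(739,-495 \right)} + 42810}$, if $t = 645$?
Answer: $\frac{346}{14812321} \approx 2.3359 \cdot 10^{-5}$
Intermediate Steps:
$I{\left(P,u \right)} = \frac{P + u}{645 + P}$ ($I{\left(P,u \right)} = \frac{u + P}{P + 645} = \frac{P + u}{645 + P}$)
$\frac{1}{I{\left(739,-495 \right)} + 42810} = \frac{1}{\frac{739 - 495}{645 + 739} + 42810} = \frac{1}{\frac{1}{1384} \cdot 244 + 42810} = \frac{1}{\frac{61}{346} + 42810} = \frac{1}{\frac{14812321}{346}} = \frac{346}{14812321}$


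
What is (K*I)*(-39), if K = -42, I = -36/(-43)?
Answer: 58968/43 ≈ 1371.3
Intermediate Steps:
I = 36/43 (I = -36*(-1/43) = 36/43 ≈ 0.83721)
(K*I)*(-39) = -42*36/43*(-39) = -1512/43*(-39) = 58968/43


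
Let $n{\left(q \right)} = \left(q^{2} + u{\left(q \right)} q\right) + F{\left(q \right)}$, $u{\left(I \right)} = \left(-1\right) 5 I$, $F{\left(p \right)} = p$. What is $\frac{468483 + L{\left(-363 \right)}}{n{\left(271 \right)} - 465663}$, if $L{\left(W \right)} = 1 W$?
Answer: $- \frac{39010}{63263} \approx -0.61663$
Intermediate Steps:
$u{\left(I \right)} = - 5 I$
$n{\left(q \right)} = q - 4 q^{2}$ ($n{\left(q \right)} = \left(q^{2} + - 5 q q\right) + q = \left(q^{2} - 5 q^{2}\right) + q = - 4 q^{2} + q = q - 4 q^{2}$)
$L{\left(W \right)} = W$
$\frac{468483 + L{\left(-363 \right)}}{n{\left(271 \right)} - 465663} = \frac{468483 - 363}{271 \left(1 - 1084\right) - 465663} = \frac{468120}{271 \left(1 - 1084\right) - 465663} = \frac{468120}{271 \left(-1083\right) - 465663} = \frac{468120}{-293493 - 465663} = \frac{468120}{-759156} = 468120 \left(- \frac{1}{759156}\right) = - \frac{39010}{63263}$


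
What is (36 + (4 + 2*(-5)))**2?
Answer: 900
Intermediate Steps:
(36 + (4 + 2*(-5)))**2 = (36 + (4 - 10))**2 = (36 - 6)**2 = 30**2 = 900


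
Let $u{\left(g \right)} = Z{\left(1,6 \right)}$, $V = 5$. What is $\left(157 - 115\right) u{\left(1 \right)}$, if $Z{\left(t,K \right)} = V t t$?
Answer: $210$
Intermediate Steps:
$Z{\left(t,K \right)} = 5 t^{2}$ ($Z{\left(t,K \right)} = 5 t t = 5 t^{2}$)
$u{\left(g \right)} = 5$ ($u{\left(g \right)} = 5 \cdot 1^{2} = 5 \cdot 1 = 5$)
$\left(157 - 115\right) u{\left(1 \right)} = \left(157 - 115\right) 5 = 42 \cdot 5 = 210$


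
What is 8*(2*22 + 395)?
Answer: 3512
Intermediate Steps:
8*(2*22 + 395) = 8*(44 + 395) = 8*439 = 3512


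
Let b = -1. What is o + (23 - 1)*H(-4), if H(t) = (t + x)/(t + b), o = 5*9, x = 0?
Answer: 313/5 ≈ 62.600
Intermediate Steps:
o = 45
H(t) = t/(-1 + t) (H(t) = (t + 0)/(t - 1) = t/(-1 + t))
o + (23 - 1)*H(-4) = 45 + (23 - 1)*(-4/(-1 - 4)) = 45 + 22*(-4/(-5)) = 45 + 22*(-4*(-⅕)) = 45 + 22*(⅘) = 45 + 88/5 = 313/5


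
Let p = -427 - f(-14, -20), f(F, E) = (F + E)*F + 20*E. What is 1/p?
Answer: -1/503 ≈ -0.0019881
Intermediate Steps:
f(F, E) = 20*E + F*(E + F) (f(F, E) = (E + F)*F + 20*E = F*(E + F) + 20*E = 20*E + F*(E + F))
p = -503 (p = -427 - ((-14)² + 20*(-20) - 20*(-14)) = -427 - (196 - 400 + 280) = -427 - 1*76 = -427 - 76 = -503)
1/p = 1/(-503) = -1/503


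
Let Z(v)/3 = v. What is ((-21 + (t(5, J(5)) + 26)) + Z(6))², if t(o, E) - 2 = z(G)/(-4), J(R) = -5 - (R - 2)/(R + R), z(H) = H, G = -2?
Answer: 2601/4 ≈ 650.25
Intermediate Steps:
Z(v) = 3*v
J(R) = -5 - (-2 + R)/(2*R)
t(o, E) = 5/2 (t(o, E) = 2 - 2/(-4) = 2 - 2*(-¼) = 2 + ½ = 5/2)
((-21 + (t(5, J(5)) + 26)) + Z(6))² = ((-21 + (5/2 + 26)) + 3*6)² = ((-21 + 57/2) + 18)² = (15/2 + 18)² = (51/2)² = 2601/4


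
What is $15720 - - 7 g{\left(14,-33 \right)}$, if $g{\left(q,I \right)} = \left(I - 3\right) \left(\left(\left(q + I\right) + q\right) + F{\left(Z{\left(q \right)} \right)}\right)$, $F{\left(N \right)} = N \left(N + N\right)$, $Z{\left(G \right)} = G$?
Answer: $-81804$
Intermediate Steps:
$F{\left(N \right)} = 2 N^{2}$ ($F{\left(N \right)} = N 2 N = 2 N^{2}$)
$g{\left(q,I \right)} = \left(-3 + I\right) \left(I + 2 q + 2 q^{2}\right)$ ($g{\left(q,I \right)} = \left(I - 3\right) \left(\left(\left(q + I\right) + q\right) + 2 q^{2}\right) = \left(-3 + I\right) \left(\left(\left(I + q\right) + q\right) + 2 q^{2}\right) = \left(-3 + I\right) \left(\left(I + 2 q\right) + 2 q^{2}\right) = \left(-3 + I\right) \left(I + 2 q + 2 q^{2}\right)$)
$15720 - - 7 g{\left(14,-33 \right)} = 15720 - - 7 \left(\left(-33\right)^{2} - 84 - 6 \cdot 14^{2} - -99 + 2 \left(-33\right) 14 + 2 \left(-33\right) 14^{2}\right) = 15720 - - 7 \left(1089 - 84 - 1176 + 99 - 924 + 2 \left(-33\right) 196\right) = 15720 - - 7 \left(1089 - 84 - 1176 + 99 - 924 - 12936\right) = 15720 - \left(-7\right) \left(-13932\right) = 15720 - 97524 = -81804$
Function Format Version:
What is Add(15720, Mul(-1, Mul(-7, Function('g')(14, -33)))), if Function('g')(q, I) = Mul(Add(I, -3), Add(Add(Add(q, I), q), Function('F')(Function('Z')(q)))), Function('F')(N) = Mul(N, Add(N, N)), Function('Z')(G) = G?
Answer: -81804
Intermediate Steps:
Function('F')(N) = Mul(2, Pow(N, 2)) (Function('F')(N) = Mul(N, Mul(2, N)) = Mul(2, Pow(N, 2)))
Function('g')(q, I) = Mul(Add(-3, I), Add(I, Mul(2, q), Mul(2, Pow(q, 2)))) (Function('g')(q, I) = Mul(Add(I, -3), Add(Add(Add(q, I), q), Mul(2, Pow(q, 2)))) = Mul(Add(-3, I), Add(Add(Add(I, q), q), Mul(2, Pow(q, 2)))) = Mul(Add(-3, I), Add(Add(I, Mul(2, q)), Mul(2, Pow(q, 2)))) = Mul(Add(-3, I), Add(I, Mul(2, q), Mul(2, Pow(q, 2)))))
Add(15720, Mul(-1, Mul(-7, Function('g')(14, -33)))) = Add(15720, Mul(-1, Mul(-7, Add(Pow(-33, 2), Mul(-6, 14), Mul(-6, Pow(14, 2)), Mul(-3, -33), Mul(2, -33, 14), Mul(2, -33, Pow(14, 2)))))) = Add(15720, Mul(-1, Mul(-7, Add(1089, -84, Mul(-6, 196), 99, -924, Mul(2, -33, 196))))) = Add(15720, Mul(-1, Mul(-7, Add(1089, -84, -1176, 99, -924, -12936)))) = Add(15720, Mul(-1, Mul(-7, -13932))) = Add(15720, Mul(-1, 97524)) = Add(15720, -97524) = -81804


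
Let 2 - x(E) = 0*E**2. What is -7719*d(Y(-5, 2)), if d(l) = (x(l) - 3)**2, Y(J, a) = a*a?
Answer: -7719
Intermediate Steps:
x(E) = 2 (x(E) = 2 - 0*E**2 = 2 - 1*0 = 2 + 0 = 2)
Y(J, a) = a**2
d(l) = 1 (d(l) = (2 - 3)**2 = (-1)**2 = 1)
-7719*d(Y(-5, 2)) = -7719*1 = -7719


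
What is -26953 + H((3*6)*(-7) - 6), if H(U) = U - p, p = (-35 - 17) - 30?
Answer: -27003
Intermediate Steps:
p = -82 (p = -52 - 30 = -82)
H(U) = 82 + U (H(U) = U - 1*(-82) = U + 82 = 82 + U)
-26953 + H((3*6)*(-7) - 6) = -26953 + (82 + ((3*6)*(-7) - 6)) = -26953 + (82 + (18*(-7) - 6)) = -26953 + (82 + (-126 - 6)) = -26953 + (82 - 132) = -26953 - 50 = -27003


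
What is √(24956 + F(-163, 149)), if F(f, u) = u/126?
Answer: √44024470/42 ≈ 157.98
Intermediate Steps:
F(f, u) = u/126 (F(f, u) = u*(1/126) = u/126)
√(24956 + F(-163, 149)) = √(24956 + (1/126)*149) = √(24956 + 149/126) = √(3144605/126) = √44024470/42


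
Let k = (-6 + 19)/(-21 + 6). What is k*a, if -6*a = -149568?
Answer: -324064/15 ≈ -21604.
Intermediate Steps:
a = 24928 (a = -1/6*(-149568) = 24928)
k = -13/15 (k = 13/(-15) = 13*(-1/15) = -13/15 ≈ -0.86667)
k*a = -13/15*24928 = -324064/15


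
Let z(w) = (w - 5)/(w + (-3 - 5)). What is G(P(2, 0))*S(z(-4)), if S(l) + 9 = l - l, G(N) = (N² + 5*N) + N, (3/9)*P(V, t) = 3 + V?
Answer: -2835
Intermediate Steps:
P(V, t) = 9 + 3*V (P(V, t) = 3*(3 + V) = 9 + 3*V)
z(w) = (-5 + w)/(-8 + w) (z(w) = (-5 + w)/(w - 8) = (-5 + w)/(-8 + w))
G(N) = N² + 6*N
S(l) = -9 (S(l) = -9 + (l - l) = -9 + 0 = -9)
G(P(2, 0))*S(z(-4)) = ((9 + 3*2)*(6 + (9 + 3*2)))*(-9) = ((9 + 6)*(6 + (9 + 6)))*(-9) = (15*(6 + 15))*(-9) = (15*21)*(-9) = 315*(-9) = -2835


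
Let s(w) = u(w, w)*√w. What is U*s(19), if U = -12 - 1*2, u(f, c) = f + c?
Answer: -532*√19 ≈ -2318.9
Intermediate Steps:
u(f, c) = c + f
U = -14 (U = -12 - 2 = -14)
s(w) = 2*w^(3/2) (s(w) = (w + w)*√w = (2*w)*√w = 2*w^(3/2))
U*s(19) = -28*19^(3/2) = -28*19*√19 = -532*√19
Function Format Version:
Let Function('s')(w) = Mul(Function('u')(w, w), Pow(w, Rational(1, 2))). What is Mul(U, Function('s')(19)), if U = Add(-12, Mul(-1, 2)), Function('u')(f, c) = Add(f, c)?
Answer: Mul(-532, Pow(19, Rational(1, 2))) ≈ -2318.9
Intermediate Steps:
Function('u')(f, c) = Add(c, f)
U = -14 (U = Add(-12, -2) = -14)
Function('s')(w) = Mul(2, Pow(w, Rational(3, 2))) (Function('s')(w) = Mul(Add(w, w), Pow(w, Rational(1, 2))) = Mul(Mul(2, w), Pow(w, Rational(1, 2))) = Mul(2, Pow(w, Rational(3, 2))))
Mul(U, Function('s')(19)) = Mul(-14, Mul(2, Pow(19, Rational(3, 2)))) = Mul(-14, Mul(2, Mul(19, Pow(19, Rational(1, 2))))) = Mul(-14, Mul(38, Pow(19, Rational(1, 2)))) = Mul(-532, Pow(19, Rational(1, 2)))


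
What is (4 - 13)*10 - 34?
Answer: -124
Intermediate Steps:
(4 - 13)*10 - 34 = -9*10 - 34 = -90 - 34 = -124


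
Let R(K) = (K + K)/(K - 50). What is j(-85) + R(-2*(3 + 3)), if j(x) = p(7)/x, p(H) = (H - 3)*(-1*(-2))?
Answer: 772/2635 ≈ 0.29298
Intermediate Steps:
p(H) = -6 + 2*H (p(H) = (-3 + H)*2 = -6 + 2*H)
R(K) = 2*K/(-50 + K) (R(K) = (2*K)/(-50 + K) = 2*K/(-50 + K))
j(x) = 8/x (j(x) = (-6 + 2*7)/x = (-6 + 14)/x = 8/x)
j(-85) + R(-2*(3 + 3)) = 8/(-85) + 2*(-2*(3 + 3))/(-50 - 2*(3 + 3)) = 8*(-1/85) + 2*(-2*6)/(-50 - 2*6) = -8/85 + 2*(-12)/(-50 - 12) = -8/85 + 2*(-12)/(-62) = -8/85 + 2*(-12)*(-1/62) = -8/85 + 12/31 = 772/2635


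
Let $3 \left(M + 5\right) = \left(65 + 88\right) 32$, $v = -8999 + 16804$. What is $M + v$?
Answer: $9432$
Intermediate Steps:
$v = 7805$
$M = 1627$ ($M = -5 + \frac{\left(65 + 88\right) 32}{3} = -5 + \frac{153 \cdot 32}{3} = -5 + \frac{1}{3} \cdot 4896 = -5 + 1632 = 1627$)
$M + v = 1627 + 7805 = 9432$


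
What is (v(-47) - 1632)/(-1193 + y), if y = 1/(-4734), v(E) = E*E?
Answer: -2731518/5647663 ≈ -0.48365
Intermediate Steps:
v(E) = E²
y = -1/4734 ≈ -0.00021124
(v(-47) - 1632)/(-1193 + y) = ((-47)² - 1632)/(-1193 - 1/4734) = (2209 - 1632)/(-5647663/4734) = 577*(-4734/5647663) = -2731518/5647663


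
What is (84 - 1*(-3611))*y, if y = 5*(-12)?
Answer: -221700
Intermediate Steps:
y = -60
(84 - 1*(-3611))*y = (84 - 1*(-3611))*(-60) = (84 + 3611)*(-60) = 3695*(-60) = -221700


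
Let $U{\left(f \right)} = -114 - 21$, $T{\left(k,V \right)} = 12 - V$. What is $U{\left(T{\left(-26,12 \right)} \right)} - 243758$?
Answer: $-243893$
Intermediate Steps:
$U{\left(f \right)} = -135$
$U{\left(T{\left(-26,12 \right)} \right)} - 243758 = -135 - 243758 = -243893$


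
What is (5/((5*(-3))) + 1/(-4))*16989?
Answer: -39641/4 ≈ -9910.3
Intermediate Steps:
(5/((5*(-3))) + 1/(-4))*16989 = (5/(-15) + 1*(-1/4))*16989 = (5*(-1/15) - 1/4)*16989 = (-1/3 - 1/4)*16989 = -7/12*16989 = -39641/4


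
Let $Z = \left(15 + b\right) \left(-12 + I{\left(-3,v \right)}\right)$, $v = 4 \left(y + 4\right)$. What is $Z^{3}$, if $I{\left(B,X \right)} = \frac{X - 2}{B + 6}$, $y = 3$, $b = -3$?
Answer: $-64000$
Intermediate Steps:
$v = 28$ ($v = 4 \left(3 + 4\right) = 4 \cdot 7 = 28$)
$I{\left(B,X \right)} = \frac{-2 + X}{6 + B}$
$Z = -40$ ($Z = \left(15 - 3\right) \left(-12 + \frac{-2 + 28}{6 - 3}\right) = 12 \left(-12 + \frac{1}{3} \cdot 26\right) = 12 \left(-12 + \frac{26}{3}\right) = 12 \left(- \frac{10}{3}\right) = -40$)
$Z^{3} = \left(-40\right)^{3} = -64000$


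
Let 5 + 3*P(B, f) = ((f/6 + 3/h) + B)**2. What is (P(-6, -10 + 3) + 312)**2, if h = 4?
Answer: 19598040049/186624 ≈ 1.0501e+5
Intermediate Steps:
P(B, f) = -5/3 + (3/4 + B + f/6)**2/3 (P(B, f) = -5/3 + ((f/6 + 3/4) + B)**2/3 = -5/3 + ((3/4 + f/6) + B)**2/3 = -5/3 + (3/4 + B + f/6)**2/3)
(P(-6, -10 + 3) + 312)**2 = ((-5/3 + (9 + 2*(-10 + 3) + 12*(-6))**2/432) + 312)**2 = ((-5/3 + (9 + 2*(-7) - 72)**2/432) + 312)**2 = ((-5/3 + (9 - 14 - 72)**2/432) + 312)**2 = ((-5/3 + (1/432)*(-77)**2) + 312)**2 = ((-5/3 + (1/432)*5929) + 312)**2 = ((-5/3 + 5929/432) + 312)**2 = (5209/432 + 312)**2 = (139993/432)**2 = 19598040049/186624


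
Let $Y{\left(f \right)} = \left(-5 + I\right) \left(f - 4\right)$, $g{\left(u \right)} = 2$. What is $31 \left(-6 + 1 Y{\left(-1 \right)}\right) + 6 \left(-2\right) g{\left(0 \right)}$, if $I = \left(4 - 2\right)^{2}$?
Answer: $-55$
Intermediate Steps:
$I = 4$ ($I = 2^{2} = 4$)
$Y{\left(f \right)} = 4 - f$ ($Y{\left(f \right)} = \left(-5 + 4\right) \left(f - 4\right) = - (-4 + f) = 4 - f$)
$31 \left(-6 + 1 Y{\left(-1 \right)}\right) + 6 \left(-2\right) g{\left(0 \right)} = 31 \left(-6 + 1 \left(4 - -1\right)\right) + 6 \left(-2\right) 2 = 31 \left(-6 + 1 \left(4 + 1\right)\right) - 24 = 31 \left(-6 + 1 \cdot 5\right) - 24 = 31 \left(-6 + 5\right) - 24 = 31 \left(-1\right) - 24 = -31 - 24 = -55$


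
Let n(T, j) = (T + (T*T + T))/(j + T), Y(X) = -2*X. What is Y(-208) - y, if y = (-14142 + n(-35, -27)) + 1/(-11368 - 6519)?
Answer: 521464329/35774 ≈ 14577.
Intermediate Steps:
n(T, j) = (T**2 + 2*T)/(T + j) (n(T, j) = (T + (T**2 + T))/(T + j) = (T + (T + T**2))/(T + j) = (T**2 + 2*T)/(T + j))
y = -506582345/35774 (y = (-14142 - 35*(2 - 35)/(-35 - 27)) + 1/(-11368 - 6519) = (-14142 - 35*(-33)/(-62)) + 1/(-17887) = (-14142 - 35*(-1/62)*(-33)) - 1/17887 = (-14142 - 1155/62) - 1/17887 = -877959/62 - 1/17887 = -506582345/35774 ≈ -14161.)
Y(-208) - y = -2*(-208) - 1*(-506582345/35774) = 416 + 506582345/35774 = 521464329/35774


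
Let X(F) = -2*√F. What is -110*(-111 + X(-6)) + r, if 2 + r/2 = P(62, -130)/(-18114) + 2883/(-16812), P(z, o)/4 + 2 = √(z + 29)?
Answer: 103250565241/8459238 - 4*√91/9057 + 220*I*√6 ≈ 12206.0 + 538.89*I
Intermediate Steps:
P(z, o) = -8 + 4*√(29 + z) (P(z, o) = -8 + 4*√(z + 29) = -8 + 4*√(29 + z))
r = -36730739/8459238 - 4*√91/9057 (r = -4 + 2*((-8 + 4*√(29 + 62))/(-18114) + 2883/(-16812)) = -4 + 2*((-8 + 4*√91)*(-1/18114) + 2883*(-1/16812)) = -4 + 2*((4/9057 - 2*√91/9057) - 961/5604) = -4 + 2*(-2893787/16918476 - 2*√91/9057) = -4 + (-2893787/8459238 - 4*√91/9057) = -36730739/8459238 - 4*√91/9057 ≈ -4.3463)
-110*(-111 + X(-6)) + r = -110*(-111 - 2*I*√6) + (-36730739/8459238 - 4*√91/9057) = (12210 + 220*I*√6) + (-36730739/8459238 - 4*√91/9057) = 103250565241/8459238 - 4*√91/9057 + 220*I*√6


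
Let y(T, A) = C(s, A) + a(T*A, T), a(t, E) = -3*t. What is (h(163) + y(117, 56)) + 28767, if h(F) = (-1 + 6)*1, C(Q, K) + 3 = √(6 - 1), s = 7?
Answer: 9113 + √5 ≈ 9115.2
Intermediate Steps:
C(Q, K) = -3 + √5 (C(Q, K) = -3 + √(6 - 1) = -3 + √5)
h(F) = 5 (h(F) = 5*1 = 5)
y(T, A) = -3 + √5 - 3*A*T (y(T, A) = (-3 + √5) - 3*T*A = (-3 + √5) - 3*A*T = -3 + √5 - 3*A*T)
(h(163) + y(117, 56)) + 28767 = (5 + (-3 + √5 - 3*56*117)) + 28767 = (5 + (-3 + √5 - 19656)) + 28767 = (5 + (-19659 + √5)) + 28767 = (-19654 + √5) + 28767 = 9113 + √5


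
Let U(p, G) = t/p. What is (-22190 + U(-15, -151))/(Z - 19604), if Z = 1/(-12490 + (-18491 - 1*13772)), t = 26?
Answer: 14897199628/13160067195 ≈ 1.1320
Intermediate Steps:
U(p, G) = 26/p
Z = -1/44753 (Z = 1/(-12490 + (-18491 - 13772)) = 1/(-12490 - 32263) = 1/(-44753) = -1/44753 ≈ -2.2345e-5)
(-22190 + U(-15, -151))/(Z - 19604) = (-22190 + 26/(-15))/(-1/44753 - 19604) = (-22190 + 26*(-1/15))/(-877337813/44753) = (-22190 - 26/15)*(-44753/877337813) = -332876/15*(-44753/877337813) = 14897199628/13160067195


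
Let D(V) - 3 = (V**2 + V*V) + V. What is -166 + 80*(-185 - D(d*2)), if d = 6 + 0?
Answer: -39206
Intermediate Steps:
d = 6
D(V) = 3 + V + 2*V**2 (D(V) = 3 + ((V**2 + V*V) + V) = 3 + ((V**2 + V**2) + V) = 3 + (2*V**2 + V) = 3 + (V + 2*V**2) = 3 + V + 2*V**2)
-166 + 80*(-185 - D(d*2)) = -166 + 80*(-185 - (3 + 6*2 + 2*(6*2)**2)) = -166 + 80*(-185 - (3 + 12 + 2*12**2)) = -166 + 80*(-185 - (3 + 12 + 2*144)) = -166 + 80*(-185 - (3 + 12 + 288)) = -166 + 80*(-185 - 1*303) = -166 + 80*(-185 - 303) = -166 + 80*(-488) = -166 - 39040 = -39206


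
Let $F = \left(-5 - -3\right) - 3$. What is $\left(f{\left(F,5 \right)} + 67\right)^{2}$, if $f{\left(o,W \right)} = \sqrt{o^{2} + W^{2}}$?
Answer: $4539 + 670 \sqrt{2} \approx 5486.5$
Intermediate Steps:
$F = -5$ ($F = \left(-5 + 3\right) + \left(-4 + 1\right) = -2 - 3 = -5$)
$f{\left(o,W \right)} = \sqrt{W^{2} + o^{2}}$
$\left(f{\left(F,5 \right)} + 67\right)^{2} = \left(\sqrt{5^{2} + \left(-5\right)^{2}} + 67\right)^{2} = \left(\sqrt{25 + 25} + 67\right)^{2} = \left(\sqrt{50} + 67\right)^{2} = \left(5 \sqrt{2} + 67\right)^{2} = \left(67 + 5 \sqrt{2}\right)^{2}$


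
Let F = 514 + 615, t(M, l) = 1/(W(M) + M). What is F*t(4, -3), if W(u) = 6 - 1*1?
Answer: 1129/9 ≈ 125.44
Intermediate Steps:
W(u) = 5 (W(u) = 6 - 1 = 5)
t(M, l) = 1/(5 + M)
F = 1129
F*t(4, -3) = 1129/(5 + 4) = 1129/9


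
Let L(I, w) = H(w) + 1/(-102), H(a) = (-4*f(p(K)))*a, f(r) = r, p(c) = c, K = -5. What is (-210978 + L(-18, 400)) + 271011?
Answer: 6939365/102 ≈ 68033.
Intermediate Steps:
H(a) = 20*a (H(a) = (-4*(-5))*a = 20*a)
L(I, w) = -1/102 + 20*w (L(I, w) = 20*w + 1/(-102) = 20*w - 1/102 = -1/102 + 20*w)
(-210978 + L(-18, 400)) + 271011 = (-210978 + (-1/102 + 20*400)) + 271011 = (-210978 + (-1/102 + 8000)) + 271011 = (-210978 + 815999/102) + 271011 = -20703757/102 + 271011 = 6939365/102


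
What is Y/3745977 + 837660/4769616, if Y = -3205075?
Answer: -1012426825615/1488905986236 ≈ -0.67998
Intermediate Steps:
Y/3745977 + 837660/4769616 = -3205075/3745977 + 837660/4769616 = -3205075*1/3745977 + 837660*(1/4769616) = -3205075/3745977 + 69805/397468 = -1012426825615/1488905986236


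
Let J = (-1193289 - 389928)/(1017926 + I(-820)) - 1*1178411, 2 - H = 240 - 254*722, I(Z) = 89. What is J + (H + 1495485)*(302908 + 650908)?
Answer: 1629951698733040018/1018015 ≈ 1.6011e+12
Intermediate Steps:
H = 183150 (H = 2 - (240 - 254*722) = 2 - (240 - 183388) = 2 - 1*(-183148) = 2 + 183148 = 183150)
J = -1199641657382/1018015 (J = (-1193289 - 389928)/(1017926 + 89) - 1*1178411 = -1583217/1018015 - 1178411 = -1199641657382/1018015 ≈ -1.1784e+6)
J + (H + 1495485)*(302908 + 650908) = -1199641657382/1018015 + (183150 + 1495485)*(302908 + 650908) = -1199641657382/1018015 + 1678635*953816 = -1199641657382/1018015 + 1601108921160 = 1629951698733040018/1018015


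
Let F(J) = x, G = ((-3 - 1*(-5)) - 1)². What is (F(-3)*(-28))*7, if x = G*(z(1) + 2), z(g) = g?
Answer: -588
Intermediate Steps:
G = 1 (G = ((-3 + 5) - 1)² = (2 - 1)² = 1² = 1)
x = 3 (x = 1*(1 + 2) = 1*3 = 3)
F(J) = 3
(F(-3)*(-28))*7 = (3*(-28))*7 = -84*7 = -588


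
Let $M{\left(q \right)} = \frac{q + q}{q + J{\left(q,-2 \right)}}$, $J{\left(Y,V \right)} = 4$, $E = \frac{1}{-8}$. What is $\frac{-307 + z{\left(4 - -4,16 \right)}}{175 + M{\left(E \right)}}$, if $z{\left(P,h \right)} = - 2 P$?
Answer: $- \frac{589}{319} \approx -1.8464$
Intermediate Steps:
$E = - \frac{1}{8} \approx -0.125$
$M{\left(q \right)} = \frac{2 q}{4 + q}$ ($M{\left(q \right)} = \frac{q + q}{q + 4} = \frac{2 q}{4 + q}$)
$\frac{-307 + z{\left(4 - -4,16 \right)}}{175 + M{\left(E \right)}} = \frac{-307 - 2 \left(4 - -4\right)}{175 + 2 \left(- \frac{1}{8}\right) \frac{1}{4 - \frac{1}{8}}} = \frac{-307 - 2 \left(4 + 4\right)}{175 + 2 \left(- \frac{1}{8}\right) \frac{1}{\frac{31}{8}}} = \frac{-307 - 16}{175 + 2 \left(- \frac{1}{8}\right) \frac{8}{31}} = \frac{-307 - 16}{175 - \frac{2}{31}} = - \frac{323}{\frac{5423}{31}} = \left(-323\right) \frac{31}{5423} = - \frac{589}{319}$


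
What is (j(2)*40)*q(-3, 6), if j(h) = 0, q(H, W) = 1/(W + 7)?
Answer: 0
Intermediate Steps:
q(H, W) = 1/(7 + W)
(j(2)*40)*q(-3, 6) = (0*40)/(7 + 6) = 0/13 = 0*(1/13) = 0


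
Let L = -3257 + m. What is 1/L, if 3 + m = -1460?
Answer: -1/4720 ≈ -0.00021186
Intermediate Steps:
m = -1463 (m = -3 - 1460 = -1463)
L = -4720 (L = -3257 - 1463 = -4720)
1/L = 1/(-4720) = -1/4720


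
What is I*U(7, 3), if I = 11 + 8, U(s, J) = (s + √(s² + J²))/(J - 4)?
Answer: -133 - 19*√58 ≈ -277.70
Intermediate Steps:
U(s, J) = (s + √(J² + s²))/(-4 + J)
I = 19
I*U(7, 3) = 19*((7 + √(3² + 7²))/(-4 + 3)) = 19*((7 + √(9 + 49))/(-1)) = 19*(-(7 + √58)) = 19*(-7 - √58) = -133 - 19*√58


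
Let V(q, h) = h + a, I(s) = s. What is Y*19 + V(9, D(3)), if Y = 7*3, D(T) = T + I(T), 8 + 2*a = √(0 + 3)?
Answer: 401 + √3/2 ≈ 401.87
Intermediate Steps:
a = -4 + √3/2 (a = -4 + √(0 + 3)/2 = -4 + √3/2 ≈ -3.1340)
D(T) = 2*T (D(T) = T + T = 2*T)
V(q, h) = -4 + h + √3/2 (V(q, h) = h + (-4 + √3/2) = -4 + h + √3/2)
Y = 21
Y*19 + V(9, D(3)) = 21*19 + (-4 + 2*3 + √3/2) = 399 + (-4 + 6 + √3/2) = 399 + (2 + √3/2) = 401 + √3/2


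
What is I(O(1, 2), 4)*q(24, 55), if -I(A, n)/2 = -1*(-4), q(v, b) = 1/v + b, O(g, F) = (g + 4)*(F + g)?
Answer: -1321/3 ≈ -440.33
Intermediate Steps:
O(g, F) = (4 + g)*(F + g)
q(v, b) = b + 1/v
I(A, n) = -8 (I(A, n) = -(-2)*(-4) = -2*4 = -8)
I(O(1, 2), 4)*q(24, 55) = -8*(55 + 1/24) = -8*1321/24 = -1321/3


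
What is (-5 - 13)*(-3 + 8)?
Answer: -90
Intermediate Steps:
(-5 - 13)*(-3 + 8) = -18*5 = -90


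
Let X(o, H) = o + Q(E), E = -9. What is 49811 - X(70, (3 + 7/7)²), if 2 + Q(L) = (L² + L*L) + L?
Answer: 49590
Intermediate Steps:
Q(L) = -2 + L + 2*L² (Q(L) = -2 + ((L² + L*L) + L) = -2 + ((L² + L²) + L) = -2 + (2*L² + L) = -2 + (L + 2*L²) = -2 + L + 2*L²)
X(o, H) = 151 + o (X(o, H) = o + (-2 - 9 + 2*(-9)²) = o + (-2 - 9 + 2*81) = o + (-2 - 9 + 162) = o + 151 = 151 + o)
49811 - X(70, (3 + 7/7)²) = 49811 - (151 + 70) = 49811 - 1*221 = 49811 - 221 = 49590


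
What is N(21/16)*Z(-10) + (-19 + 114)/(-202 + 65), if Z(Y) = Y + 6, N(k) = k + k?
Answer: -3067/274 ≈ -11.193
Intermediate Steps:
N(k) = 2*k
Z(Y) = 6 + Y
N(21/16)*Z(-10) + (-19 + 114)/(-202 + 65) = (2*(21/16))*(6 - 10) + (-19 + 114)/(-202 + 65) = (2*(21*(1/16)))*(-4) + 95/(-137) = (2*(21/16))*(-4) + 95*(-1/137) = (21/8)*(-4) - 95/137 = -21/2 - 95/137 = -3067/274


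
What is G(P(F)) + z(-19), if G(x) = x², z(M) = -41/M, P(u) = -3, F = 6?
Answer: 212/19 ≈ 11.158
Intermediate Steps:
G(P(F)) + z(-19) = (-3)² - 41/(-19) = 9 - 41*(-1/19) = 9 + 41/19 = 212/19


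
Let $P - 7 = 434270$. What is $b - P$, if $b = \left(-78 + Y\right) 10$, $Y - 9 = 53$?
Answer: $-434437$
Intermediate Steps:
$P = 434277$ ($P = 7 + 434270 = 434277$)
$Y = 62$ ($Y = 9 + 53 = 62$)
$b = -160$ ($b = \left(-78 + 62\right) 10 = \left(-16\right) 10 = -160$)
$b - P = -160 - 434277 = -434437$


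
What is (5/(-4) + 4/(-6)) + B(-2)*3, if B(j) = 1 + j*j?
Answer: 157/12 ≈ 13.083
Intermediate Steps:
B(j) = 1 + j**2
(5/(-4) + 4/(-6)) + B(-2)*3 = (5/(-4) + 4/(-6)) + (1 + (-2)**2)*3 = (5*(-1/4) + 4*(-1/6)) + (1 + 4)*3 = (-5/4 - 2/3) + 5*3 = -23/12 + 15 = 157/12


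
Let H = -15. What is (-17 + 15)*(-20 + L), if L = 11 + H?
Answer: 48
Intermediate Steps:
L = -4 (L = 11 - 15 = -4)
(-17 + 15)*(-20 + L) = (-17 + 15)*(-20 - 4) = -2*(-24) = 48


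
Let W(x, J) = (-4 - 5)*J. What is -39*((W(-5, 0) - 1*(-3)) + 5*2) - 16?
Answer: -523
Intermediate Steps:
W(x, J) = -9*J
-39*((W(-5, 0) - 1*(-3)) + 5*2) - 16 = -39*((-9*0 - 1*(-3)) + 5*2) - 16 = -39*((0 + 3) + 10) - 16 = -39*(3 + 10) - 16 = -39*13 - 16 = -507 - 16 = -523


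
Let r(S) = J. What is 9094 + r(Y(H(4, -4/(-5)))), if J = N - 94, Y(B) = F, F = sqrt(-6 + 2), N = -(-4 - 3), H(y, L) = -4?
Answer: 9007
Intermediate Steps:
N = 7 (N = -1*(-7) = 7)
F = 2*I (F = sqrt(-4) = 2*I ≈ 2.0*I)
Y(B) = 2*I
J = -87 (J = 7 - 94 = -87)
r(S) = -87
9094 + r(Y(H(4, -4/(-5)))) = 9094 - 87 = 9007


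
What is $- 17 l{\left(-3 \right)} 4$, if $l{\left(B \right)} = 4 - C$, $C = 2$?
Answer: $-136$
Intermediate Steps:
$l{\left(B \right)} = 2$ ($l{\left(B \right)} = 4 - 2 = 2$)
$- 17 l{\left(-3 \right)} 4 = \left(-17\right) 2 \cdot 4 = \left(-34\right) 4 = -136$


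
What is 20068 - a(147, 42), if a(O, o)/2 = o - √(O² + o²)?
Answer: 19984 + 42*√53 ≈ 20290.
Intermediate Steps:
a(O, o) = -2*√(O² + o²) + 2*o (a(O, o) = 2*(o - √(O² + o²)) = -2*√(O² + o²) + 2*o)
20068 - a(147, 42) = 20068 - (-2*√(147² + 42²) + 2*42) = 20068 - (-2*√(21609 + 1764) + 84) = 20068 - (-42*√53 + 84) = 20068 - (84 - 42*√53) = 20068 + (-84 + 42*√53) = 19984 + 42*√53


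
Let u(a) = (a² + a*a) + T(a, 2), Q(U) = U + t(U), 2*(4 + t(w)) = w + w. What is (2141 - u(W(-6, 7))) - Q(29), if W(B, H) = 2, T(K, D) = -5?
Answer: 2084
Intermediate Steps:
t(w) = -4 + w (t(w) = -4 + (w + w)/2 = -4 + (2*w)/2 = -4 + w)
Q(U) = -4 + 2*U (Q(U) = U + (-4 + U) = -4 + 2*U)
u(a) = -5 + 2*a² (u(a) = (a² + a*a) - 5 = (a² + a²) - 5 = 2*a² - 5 = -5 + 2*a²)
(2141 - u(W(-6, 7))) - Q(29) = (2141 - (-5 + 2*2²)) - (-4 + 2*29) = (2141 - (-5 + 2*4)) - (-4 + 58) = (2141 - (-5 + 8)) - 1*54 = (2141 - 1*3) - 54 = (2141 - 3) - 54 = 2138 - 54 = 2084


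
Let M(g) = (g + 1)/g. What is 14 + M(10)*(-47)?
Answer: -377/10 ≈ -37.700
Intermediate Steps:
M(g) = (1 + g)/g
14 + M(10)*(-47) = 14 + ((1 + 10)/10)*(-47) = 14 + ((⅒)*11)*(-47) = 14 + (11/10)*(-47) = 14 - 517/10 = -377/10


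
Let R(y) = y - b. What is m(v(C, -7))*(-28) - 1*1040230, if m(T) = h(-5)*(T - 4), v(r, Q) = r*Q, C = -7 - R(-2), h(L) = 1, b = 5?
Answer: -1040118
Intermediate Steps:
R(y) = -5 + y (R(y) = y - 1*5 = y - 5 = -5 + y)
C = 0 (C = -7 - (-5 - 2) = -7 - 1*(-7) = -7 + 7 = 0)
v(r, Q) = Q*r
m(T) = -4 + T (m(T) = 1*(T - 4) = 1*(-4 + T) = -4 + T)
m(v(C, -7))*(-28) - 1*1040230 = (-4 - 7*0)*(-28) - 1*1040230 = (-4 + 0)*(-28) - 1040230 = -4*(-28) - 1040230 = 112 - 1040230 = -1040118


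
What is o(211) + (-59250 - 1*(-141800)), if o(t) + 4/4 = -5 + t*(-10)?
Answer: 80434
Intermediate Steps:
o(t) = -6 - 10*t (o(t) = -1 + (-5 + t*(-10)) = -1 + (-5 - 10*t) = -6 - 10*t)
o(211) + (-59250 - 1*(-141800)) = (-6 - 10*211) + (-59250 - 1*(-141800)) = (-6 - 2110) + (-59250 + 141800) = -2116 + 82550 = 80434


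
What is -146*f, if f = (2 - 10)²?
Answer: -9344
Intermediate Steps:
f = 64 (f = (-8)² = 64)
-146*f = -146*64 = -9344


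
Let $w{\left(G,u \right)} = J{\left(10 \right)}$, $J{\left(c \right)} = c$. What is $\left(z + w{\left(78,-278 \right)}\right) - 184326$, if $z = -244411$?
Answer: $-428727$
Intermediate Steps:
$w{\left(G,u \right)} = 10$
$\left(z + w{\left(78,-278 \right)}\right) - 184326 = \left(-244411 + 10\right) - 184326 = -244401 - 184326 = -428727$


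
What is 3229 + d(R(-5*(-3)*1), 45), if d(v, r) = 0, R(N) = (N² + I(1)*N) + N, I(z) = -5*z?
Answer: 3229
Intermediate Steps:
R(N) = N² - 4*N (R(N) = (N² + (-5*1)*N) + N = (N² - 5*N) + N = N² - 4*N)
3229 + d(R(-5*(-3)*1), 45) = 3229 + 0 = 3229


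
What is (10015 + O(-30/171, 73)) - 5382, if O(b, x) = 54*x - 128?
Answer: 8447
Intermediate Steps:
O(b, x) = -128 + 54*x
(10015 + O(-30/171, 73)) - 5382 = (10015 + (-128 + 54*73)) - 5382 = (10015 + (-128 + 3942)) - 5382 = (10015 + 3814) - 5382 = 13829 - 5382 = 8447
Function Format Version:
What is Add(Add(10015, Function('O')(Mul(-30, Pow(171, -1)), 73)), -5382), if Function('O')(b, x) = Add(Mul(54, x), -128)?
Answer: 8447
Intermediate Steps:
Function('O')(b, x) = Add(-128, Mul(54, x))
Add(Add(10015, Function('O')(Mul(-30, Pow(171, -1)), 73)), -5382) = Add(Add(10015, Add(-128, Mul(54, 73))), -5382) = Add(Add(10015, Add(-128, 3942)), -5382) = Add(Add(10015, 3814), -5382) = Add(13829, -5382) = 8447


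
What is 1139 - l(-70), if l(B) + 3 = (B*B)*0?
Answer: 1142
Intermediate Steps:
l(B) = -3 (l(B) = -3 + (B*B)*0 = -3 + B²*0 = -3 + 0 = -3)
1139 - l(-70) = 1139 - 1*(-3) = 1139 + 3 = 1142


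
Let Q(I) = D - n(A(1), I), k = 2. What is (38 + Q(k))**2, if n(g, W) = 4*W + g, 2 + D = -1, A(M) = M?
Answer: 676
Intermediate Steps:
D = -3 (D = -2 - 1 = -3)
n(g, W) = g + 4*W
Q(I) = -4 - 4*I (Q(I) = -3 - (1 + 4*I) = -3 + (-1 - 4*I) = -4 - 4*I)
(38 + Q(k))**2 = (38 + (-4 - 4*2))**2 = (38 + (-4 - 8))**2 = (38 - 12)**2 = 26**2 = 676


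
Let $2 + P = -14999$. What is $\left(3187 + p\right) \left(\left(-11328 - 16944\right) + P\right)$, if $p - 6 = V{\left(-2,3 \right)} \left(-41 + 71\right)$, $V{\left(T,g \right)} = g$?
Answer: $-142065259$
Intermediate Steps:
$P = -15001$ ($P = -2 - 14999 = -15001$)
$p = 96$ ($p = 6 + 3 \left(-41 + 71\right) = 6 + 3 \cdot 30 = 6 + 90 = 96$)
$\left(3187 + p\right) \left(\left(-11328 - 16944\right) + P\right) = \left(3187 + 96\right) \left(\left(-11328 - 16944\right) - 15001\right) = 3283 \left(-28272 - 15001\right) = 3283 \left(-43273\right) = -142065259$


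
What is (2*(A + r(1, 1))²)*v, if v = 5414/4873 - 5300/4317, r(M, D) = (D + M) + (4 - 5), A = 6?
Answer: -240556876/21036741 ≈ -11.435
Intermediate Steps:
r(M, D) = -1 + D + M (r(M, D) = (D + M) - 1 = -1 + D + M)
v = -2454662/21036741 (v = 5414*(1/4873) - 5300*1/4317 = 5414/4873 - 5300/4317 = -2454662/21036741 ≈ -0.11668)
(2*(A + r(1, 1))²)*v = (2*(6 + (-1 + 1 + 1))²)*(-2454662/21036741) = (2*(6 + 1)²)*(-2454662/21036741) = (2*7²)*(-2454662/21036741) = (2*49)*(-2454662/21036741) = 98*(-2454662/21036741) = -240556876/21036741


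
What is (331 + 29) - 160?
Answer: 200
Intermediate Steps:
(331 + 29) - 160 = 360 - 160 = 200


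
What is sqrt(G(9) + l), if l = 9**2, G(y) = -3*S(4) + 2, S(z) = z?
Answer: sqrt(71) ≈ 8.4261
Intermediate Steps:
G(y) = -10 (G(y) = -3*4 + 2 = -12 + 2 = -10)
l = 81
sqrt(G(9) + l) = sqrt(-10 + 81) = sqrt(71)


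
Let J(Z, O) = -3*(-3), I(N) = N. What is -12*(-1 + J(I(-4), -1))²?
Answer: -768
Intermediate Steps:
J(Z, O) = 9
-12*(-1 + J(I(-4), -1))² = -12*(-1 + 9)² = -12*8² = -12*64 = -768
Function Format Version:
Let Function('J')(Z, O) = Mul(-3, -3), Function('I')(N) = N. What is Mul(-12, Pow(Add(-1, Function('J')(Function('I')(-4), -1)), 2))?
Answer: -768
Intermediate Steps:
Function('J')(Z, O) = 9
Mul(-12, Pow(Add(-1, Function('J')(Function('I')(-4), -1)), 2)) = Mul(-12, Pow(Add(-1, 9), 2)) = Mul(-12, Pow(8, 2)) = Mul(-12, 64) = -768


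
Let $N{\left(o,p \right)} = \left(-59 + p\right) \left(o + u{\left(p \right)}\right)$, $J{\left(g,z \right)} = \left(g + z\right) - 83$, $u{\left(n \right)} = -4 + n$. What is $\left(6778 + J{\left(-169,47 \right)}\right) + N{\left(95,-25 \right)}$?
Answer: $1029$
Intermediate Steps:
$J{\left(g,z \right)} = -83 + g + z$
$N{\left(o,p \right)} = \left(-59 + p\right) \left(-4 + o + p\right)$ ($N{\left(o,p \right)} = \left(-59 + p\right) \left(o + \left(-4 + p\right)\right) = \left(-59 + p\right) \left(-4 + o + p\right)$)
$\left(6778 + J{\left(-169,47 \right)}\right) + N{\left(95,-25 \right)} = \left(6778 - 205\right) + \left(236 + \left(-25\right)^{2} - -1575 - 5605 + 95 \left(-25\right)\right) = \left(6778 - 205\right) + \left(236 + 625 + 1575 - 5605 - 2375\right) = 6573 - 5544 = 1029$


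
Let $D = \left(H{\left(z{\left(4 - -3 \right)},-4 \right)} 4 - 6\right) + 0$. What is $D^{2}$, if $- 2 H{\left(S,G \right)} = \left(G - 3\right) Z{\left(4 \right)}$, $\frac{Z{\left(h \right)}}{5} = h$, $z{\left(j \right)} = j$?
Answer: $75076$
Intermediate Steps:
$Z{\left(h \right)} = 5 h$
$H{\left(S,G \right)} = 30 - 10 G$ ($H{\left(S,G \right)} = - \frac{\left(G - 3\right) 5 \cdot 4}{2} = - \frac{\left(-3 + G\right) 20}{2} = - \frac{-60 + 20 G}{2} = 30 - 10 G$)
$D = 274$ ($D = \left(\left(30 - -40\right) 4 - 6\right) + 0 = \left(\left(30 + 40\right) 4 - 6\right) + 0 = \left(70 \cdot 4 - 6\right) + 0 = \left(280 - 6\right) + 0 = 274 + 0 = 274$)
$D^{2} = 274^{2} = 75076$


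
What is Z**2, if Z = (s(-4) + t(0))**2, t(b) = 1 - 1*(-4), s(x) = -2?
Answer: 81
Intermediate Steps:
t(b) = 5 (t(b) = 1 + 4 = 5)
Z = 9 (Z = (-2 + 5)**2 = 3**2 = 9)
Z**2 = 9**2 = 81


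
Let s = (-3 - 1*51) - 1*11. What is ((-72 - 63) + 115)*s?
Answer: 1300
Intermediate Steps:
s = -65 (s = (-3 - 51) - 11 = -54 - 11 = -65)
((-72 - 63) + 115)*s = ((-72 - 63) + 115)*(-65) = (-135 + 115)*(-65) = -20*(-65) = 1300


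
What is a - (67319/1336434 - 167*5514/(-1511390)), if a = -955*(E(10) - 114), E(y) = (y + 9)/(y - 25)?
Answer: 111172806160895639/1009936491630 ≈ 1.1008e+5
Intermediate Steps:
E(y) = (9 + y)/(-25 + y)
a = 330239/3 (a = -955*((9 + 10)/(-25 + 10) - 114) = -955*(19/(-15) - 114) = -955*(-1/15*19 - 114) = -955*(-19/15 - 114) = -955*(-1729/15) = 330239/3 ≈ 1.1008e+5)
a - (67319/1336434 - 167*5514/(-1511390)) = 330239/3 - (67319/1336434 - 167*5514/(-1511390)) = 330239/3 - (67319*(1/1336434) - 920838*(-1/1511390)) = 330239/3 - (67319/1336434 + 460419/755695) = 330239/3 - 1*666192237551/1009936491630 = 330239/3 - 666192237551/1009936491630 = 111172806160895639/1009936491630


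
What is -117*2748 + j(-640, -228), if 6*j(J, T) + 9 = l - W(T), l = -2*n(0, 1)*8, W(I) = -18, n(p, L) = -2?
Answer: -1929055/6 ≈ -3.2151e+5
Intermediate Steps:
l = 32 (l = -2*(-2)*8 = 4*8 = 32)
j(J, T) = 41/6 (j(J, T) = -3/2 + (32 - 1*(-18))/6 = -3/2 + (32 + 18)/6 = -3/2 + (1/6)*50 = -3/2 + 25/3 = 41/6)
-117*2748 + j(-640, -228) = -117*2748 + 41/6 = -321516 + 41/6 = -1929055/6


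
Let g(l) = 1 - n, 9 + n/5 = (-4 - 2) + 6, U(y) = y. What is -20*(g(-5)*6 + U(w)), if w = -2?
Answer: -5480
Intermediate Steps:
n = -45 (n = -45 + 5*((-4 - 2) + 6) = -45 + 5*(-6 + 6) = -45 + 5*0 = -45 + 0 = -45)
g(l) = 46 (g(l) = 1 - 1*(-45) = 1 + 45 = 46)
-20*(g(-5)*6 + U(w)) = -20*(46*6 - 2) = -20*(276 - 2) = -20*274 = -5480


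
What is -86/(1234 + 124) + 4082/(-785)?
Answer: -17869/3395 ≈ -5.2633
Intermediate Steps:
-86/(1234 + 124) + 4082/(-785) = -86/1358 + 4082*(-1/785) = -86*1/1358 - 26/5 = -43/679 - 26/5 = -17869/3395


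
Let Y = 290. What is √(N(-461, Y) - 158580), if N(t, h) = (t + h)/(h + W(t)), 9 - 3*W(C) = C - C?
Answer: 9*I*√168073883/293 ≈ 398.22*I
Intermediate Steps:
W(C) = 3 (W(C) = 3 - (C - C)/3 = 3 - ⅓*0 = 3 + 0 = 3)
N(t, h) = (h + t)/(3 + h) (N(t, h) = (t + h)/(h + 3) = (h + t)/(3 + h))
√(N(-461, Y) - 158580) = √((290 - 461)/(3 + 290) - 158580) = √(-171/293 - 158580) = √(-46464111/293) = 9*I*√168073883/293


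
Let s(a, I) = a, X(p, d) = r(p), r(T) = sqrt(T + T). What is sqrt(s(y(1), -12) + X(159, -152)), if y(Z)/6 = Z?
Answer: sqrt(6 + sqrt(318)) ≈ 4.8819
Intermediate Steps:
r(T) = sqrt(2)*sqrt(T) (r(T) = sqrt(2*T) = sqrt(2)*sqrt(T))
X(p, d) = sqrt(2)*sqrt(p)
y(Z) = 6*Z
sqrt(s(y(1), -12) + X(159, -152)) = sqrt(6*1 + sqrt(2)*sqrt(159)) = sqrt(6 + sqrt(318))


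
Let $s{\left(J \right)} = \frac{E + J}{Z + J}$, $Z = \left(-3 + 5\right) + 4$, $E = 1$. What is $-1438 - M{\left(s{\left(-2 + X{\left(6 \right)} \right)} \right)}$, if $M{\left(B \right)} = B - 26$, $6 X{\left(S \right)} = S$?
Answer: $-1412$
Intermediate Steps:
$X{\left(S \right)} = \frac{S}{6}$
$Z = 6$ ($Z = 2 + 4 = 6$)
$s{\left(J \right)} = \frac{1 + J}{6 + J}$
$M{\left(B \right)} = -26 + B$
$-1438 - M{\left(s{\left(-2 + X{\left(6 \right)} \right)} \right)} = -1438 - \left(-26 + \frac{1 + \left(-2 + \frac{1}{6} \cdot 6\right)}{6 + \left(-2 + \frac{1}{6} \cdot 6\right)}\right) = -1438 - \left(-26 + \frac{1 + \left(-2 + 1\right)}{6 + \left(-2 + 1\right)}\right) = -1438 - \left(-26 + \frac{1 - 1}{6 - 1}\right) = -1438 - \left(-26 + \frac{1}{5} \cdot 0\right) = -1438 - \left(-26 + 0\right) = -1438 - -26 = -1438 + 26 = -1412$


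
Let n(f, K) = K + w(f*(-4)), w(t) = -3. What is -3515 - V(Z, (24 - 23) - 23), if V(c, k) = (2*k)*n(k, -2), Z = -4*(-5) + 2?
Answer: -3735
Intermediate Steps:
Z = 22 (Z = 20 + 2 = 22)
n(f, K) = -3 + K (n(f, K) = K - 3 = -3 + K)
V(c, k) = -10*k (V(c, k) = (2*k)*(-3 - 2) = (2*k)*(-5) = -10*k)
-3515 - V(Z, (24 - 23) - 23) = -3515 - (-10)*((24 - 23) - 23) = -3515 - (-10)*(1 - 23) = -3515 - (-10)*(-22) = -3515 - 1*220 = -3515 - 220 = -3735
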